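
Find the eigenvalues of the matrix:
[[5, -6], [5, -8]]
λ = -5 and λ = 2

Characteristic equation: det(A - λI) = 0
λ² - (trace)λ + (det) = 0
λ² - (-3)λ + (-10) = 0
λ² + 3λ - 10 = 0
Solving: λ = -5, 2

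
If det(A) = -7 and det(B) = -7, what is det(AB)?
49

Use the multiplicative property of determinants: det(AB) = det(A)*det(B).
det(AB) = (-7)*(-7) = 49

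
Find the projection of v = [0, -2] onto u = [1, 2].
[-4/5, -8/5]

The projection of v onto u is proj_u(v) = ((v·u) / (u·u)) · u.
v·u = (0)*(1) + (-2)*(2) = -4.
u·u = (1)*(1) + (2)*(2) = 5.
coefficient = -4 / 5 = -4/5.
proj_u(v) = -4/5 · [1, 2] = [-4/5, -8/5].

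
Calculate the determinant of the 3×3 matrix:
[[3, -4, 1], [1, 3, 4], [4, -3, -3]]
-82

Expansion along first row:
det = 3·det([[3,4],[-3,-3]]) - -4·det([[1,4],[4,-3]]) + 1·det([[1,3],[4,-3]])
    = 3·(3·-3 - 4·-3) - -4·(1·-3 - 4·4) + 1·(1·-3 - 3·4)
    = 3·3 - -4·-19 + 1·-15
    = 9 + -76 + -15 = -82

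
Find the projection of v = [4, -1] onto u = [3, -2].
[42/13, -28/13]

The projection of v onto u is proj_u(v) = ((v·u) / (u·u)) · u.
v·u = (4)*(3) + (-1)*(-2) = 14.
u·u = (3)*(3) + (-2)*(-2) = 13.
coefficient = 14 / 13 = 14/13.
proj_u(v) = 14/13 · [3, -2] = [42/13, -28/13].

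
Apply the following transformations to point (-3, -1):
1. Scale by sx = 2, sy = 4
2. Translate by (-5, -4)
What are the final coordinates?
(-11, -8)

Step 1: Scale (-3, -1) by (sx, sy) = (2, 4) → (-6, -4)
Step 2: Translate by (-5, -4) → (-11, -8)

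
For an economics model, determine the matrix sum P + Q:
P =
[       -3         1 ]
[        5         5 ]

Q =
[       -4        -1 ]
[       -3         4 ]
P + Q =
[       -7         0 ]
[        2         9 ]

Matrix addition is elementwise: (P+Q)[i][j] = P[i][j] + Q[i][j].
  (P+Q)[0][0] = (-3) + (-4) = -7
  (P+Q)[0][1] = (1) + (-1) = 0
  (P+Q)[1][0] = (5) + (-3) = 2
  (P+Q)[1][1] = (5) + (4) = 9
P + Q =
[       -7         0 ]
[        2         9 ]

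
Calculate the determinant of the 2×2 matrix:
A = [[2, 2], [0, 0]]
0

For A = [[a, b], [c, d]], det(A) = a*d - b*c.
det(A) = (2)*(0) - (2)*(0) = 0 - 0 = 0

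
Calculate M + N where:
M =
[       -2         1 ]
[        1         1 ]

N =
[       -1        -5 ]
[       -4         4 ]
M + N =
[       -3        -4 ]
[       -3         5 ]

Matrix addition is elementwise: (M+N)[i][j] = M[i][j] + N[i][j].
  (M+N)[0][0] = (-2) + (-1) = -3
  (M+N)[0][1] = (1) + (-5) = -4
  (M+N)[1][0] = (1) + (-4) = -3
  (M+N)[1][1] = (1) + (4) = 5
M + N =
[       -3        -4 ]
[       -3         5 ]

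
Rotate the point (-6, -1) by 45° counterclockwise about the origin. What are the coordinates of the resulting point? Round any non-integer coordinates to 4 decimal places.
(-3.5355, -4.9497)

Rotation matrix R(θ) = [[cos θ, -sin θ], [sin θ, cos θ]]; for θ = 45°:
R = [[√2/2, -√2/2], [√2/2, √2/2]]
Result: R × [-6, -1]ᵀ = [√2/2·-6 + (-√2/2)·-1, √2/2·-6 + (√2/2)·-1]ᵀ = (-3.5355, -4.9497)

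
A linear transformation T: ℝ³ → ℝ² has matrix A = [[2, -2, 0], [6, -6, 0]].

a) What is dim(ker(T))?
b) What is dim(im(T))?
dim(ker) = 2, dim(im) = 1

Observe that row 2 = 3 × row 1 (so the rows are linearly dependent).
Thus rank(A) = 1 (only one linearly independent row).
dim(im(T)) = rank(A) = 1.
By the rank-nullity theorem applied to T: ℝ³ → ℝ², rank(A) + nullity(A) = 3 (the domain dimension), so dim(ker(T)) = 3 - 1 = 2.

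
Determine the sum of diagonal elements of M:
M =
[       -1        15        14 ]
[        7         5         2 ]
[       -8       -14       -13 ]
tr(M) = -1 + 5 - 13 = -9

The trace of a square matrix is the sum of its diagonal entries.
Diagonal entries of M: M[0][0] = -1, M[1][1] = 5, M[2][2] = -13.
tr(M) = -1 + 5 - 13 = -9.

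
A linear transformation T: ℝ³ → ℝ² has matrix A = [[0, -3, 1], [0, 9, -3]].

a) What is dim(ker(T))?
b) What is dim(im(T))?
dim(ker) = 2, dim(im) = 1

Observe that row 2 = -3 × row 1 (so the rows are linearly dependent).
Thus rank(A) = 1 (only one linearly independent row).
dim(im(T)) = rank(A) = 1.
By the rank-nullity theorem applied to T: ℝ³ → ℝ², rank(A) + nullity(A) = 3 (the domain dimension), so dim(ker(T)) = 3 - 1 = 2.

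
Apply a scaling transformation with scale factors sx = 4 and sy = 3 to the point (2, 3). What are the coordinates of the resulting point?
(8, 9)

Scaling matrix:
[[4, 0], [0, 3]]
Result: (2 × 4, 3 × 3) = (8, 9)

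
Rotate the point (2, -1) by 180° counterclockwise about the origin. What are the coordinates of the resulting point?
(-2, 1)

Rotation matrix R(θ) = [[cos θ, -sin θ], [sin θ, cos θ]]; for θ = 180°:
R = [[-1, 0], [0, -1]]
Result: R × [2, -1]ᵀ = [-1·2 + (0)·-1, 0·2 + (-1)·-1]ᵀ = (-2, 1)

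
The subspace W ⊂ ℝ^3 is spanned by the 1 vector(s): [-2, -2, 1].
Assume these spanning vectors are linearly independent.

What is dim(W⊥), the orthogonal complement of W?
dim(W⊥) = 2

For any subspace W of ℝ^n, dim(W) + dim(W⊥) = n (the whole-space dimension).
Here the given 1 vectors are linearly independent, so dim(W) = 1.
Thus dim(W⊥) = n - dim(W) = 3 - 1 = 2.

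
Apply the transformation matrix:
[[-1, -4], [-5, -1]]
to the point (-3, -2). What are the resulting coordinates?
(11, 17)

Matrix multiplication:
[[-1, -4], [-5, -1]] × [-3, -2]ᵀ
= [-1×-3 + -4×-2, -5×-3 + -1×-2]ᵀ
= [11.0000, 17.0000]ᵀ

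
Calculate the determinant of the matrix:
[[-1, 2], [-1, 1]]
1

For a 2×2 matrix [[a, b], [c, d]], det = ad - bc
det = (-1)(1) - (2)(-1) = -1 - -2 = 1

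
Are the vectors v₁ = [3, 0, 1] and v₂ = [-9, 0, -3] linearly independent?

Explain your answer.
No, linearly dependent (v₂ = -3·v₁)

Check whether there is a scalar k with v₂ = k·v₁.
Comparing components, k = -3 satisfies -3·[3, 0, 1] = [-9, 0, -3].
Since v₂ is a scalar multiple of v₁, the two vectors are linearly dependent.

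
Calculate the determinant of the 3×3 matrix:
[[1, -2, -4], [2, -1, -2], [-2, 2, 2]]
-6

Expansion along first row:
det = 1·det([[-1,-2],[2,2]]) - -2·det([[2,-2],[-2,2]]) + -4·det([[2,-1],[-2,2]])
    = 1·(-1·2 - -2·2) - -2·(2·2 - -2·-2) + -4·(2·2 - -1·-2)
    = 1·2 - -2·0 + -4·2
    = 2 + 0 + -8 = -6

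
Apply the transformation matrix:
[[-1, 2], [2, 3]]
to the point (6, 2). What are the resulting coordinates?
(-2, 18)

Matrix multiplication:
[[-1, 2], [2, 3]] × [6, 2]ᵀ
= [-1×6 + 2×2, 2×6 + 3×2]ᵀ
= [-2.0000, 18.0000]ᵀ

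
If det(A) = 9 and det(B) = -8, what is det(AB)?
-72

Use the multiplicative property of determinants: det(AB) = det(A)*det(B).
det(AB) = (9)*(-8) = -72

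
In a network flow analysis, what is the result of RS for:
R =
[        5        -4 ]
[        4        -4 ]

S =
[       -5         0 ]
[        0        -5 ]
RS =
[      -25        20 ]
[      -20        20 ]

Matrix multiplication: (RS)[i][j] = sum over k of R[i][k] * S[k][j].
  (RS)[0][0] = (5)*(-5) + (-4)*(0) = -25
  (RS)[0][1] = (5)*(0) + (-4)*(-5) = 20
  (RS)[1][0] = (4)*(-5) + (-4)*(0) = -20
  (RS)[1][1] = (4)*(0) + (-4)*(-5) = 20
RS =
[      -25        20 ]
[      -20        20 ]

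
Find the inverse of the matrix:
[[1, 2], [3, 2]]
[[-1/2, 1/2], [3/4, -1/4]]

For [[a,b],[c,d]], inverse = (1/det)·[[d,-b],[-c,a]]
det = 1·2 - 2·3 = -4
Inverse = (1/-4)·[[2, -2], [-3, 1]]
        = [[-1/2, 1/2], [3/4, -1/4]]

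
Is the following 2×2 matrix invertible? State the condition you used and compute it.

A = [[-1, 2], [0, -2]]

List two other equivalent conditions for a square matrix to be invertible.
Yes, invertible; det(A) = 2 ≠ 0. Equivalent conditions: rank(A) = 2; Ax = 0 has only the trivial solution; 0 is not an eigenvalue; the columns of A are linearly independent.

To check invertibility, compute det(A).
The given matrix is triangular, so det(A) equals the product of its diagonal entries = 2 ≠ 0.
Since det(A) ≠ 0, A is invertible.
Equivalent conditions for a square matrix A to be invertible:
- rank(A) = 2 (full rank).
- The homogeneous system Ax = 0 has only the trivial solution x = 0.
- 0 is not an eigenvalue of A.
- The columns (equivalently rows) of A are linearly independent.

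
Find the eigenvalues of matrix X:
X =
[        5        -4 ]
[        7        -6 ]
λ = -2, 1

Solve det(X - λI) = 0. For a 2×2 matrix the characteristic equation is λ² - (trace)λ + det = 0.
trace(X) = a + d = 5 - 6 = -1.
det(X) = a*d - b*c = (5)*(-6) - (-4)*(7) = -30 + 28 = -2.
Characteristic equation: λ² - (-1)λ + (-2) = 0.
Discriminant = (-1)² - 4*(-2) = 1 + 8 = 9.
λ = (-1 ± √9) / 2 = (-1 ± 3) / 2 = -2, 1.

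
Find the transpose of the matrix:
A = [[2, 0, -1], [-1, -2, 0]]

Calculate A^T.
[[2, -1], [0, -2], [-1, 0]]

The transpose sends entry (i,j) to (j,i); rows become columns.
Row 0 of A: [2, 0, -1] -> column 0 of A^T.
Row 1 of A: [-1, -2, 0] -> column 1 of A^T.
A^T = [[2, -1], [0, -2], [-1, 0]]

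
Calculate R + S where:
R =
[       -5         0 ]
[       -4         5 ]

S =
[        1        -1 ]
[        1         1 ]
R + S =
[       -4        -1 ]
[       -3         6 ]

Matrix addition is elementwise: (R+S)[i][j] = R[i][j] + S[i][j].
  (R+S)[0][0] = (-5) + (1) = -4
  (R+S)[0][1] = (0) + (-1) = -1
  (R+S)[1][0] = (-4) + (1) = -3
  (R+S)[1][1] = (5) + (1) = 6
R + S =
[       -4        -1 ]
[       -3         6 ]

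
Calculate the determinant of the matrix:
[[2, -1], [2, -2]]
-2

For a 2×2 matrix [[a, b], [c, d]], det = ad - bc
det = (2)(-2) - (-1)(2) = -4 - -2 = -2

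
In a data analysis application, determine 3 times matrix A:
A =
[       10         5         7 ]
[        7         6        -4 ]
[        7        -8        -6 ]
3A =
[       30        15        21 ]
[       21        18       -12 ]
[       21       -24       -18 ]

Scalar multiplication is elementwise: (3A)[i][j] = 3 * A[i][j].
  (3A)[0][0] = 3 * (10) = 30
  (3A)[0][1] = 3 * (5) = 15
  (3A)[0][2] = 3 * (7) = 21
  (3A)[1][0] = 3 * (7) = 21
  (3A)[1][1] = 3 * (6) = 18
  (3A)[1][2] = 3 * (-4) = -12
  (3A)[2][0] = 3 * (7) = 21
  (3A)[2][1] = 3 * (-8) = -24
  (3A)[2][2] = 3 * (-6) = -18
3A =
[       30        15        21 ]
[       21        18       -12 ]
[       21       -24       -18 ]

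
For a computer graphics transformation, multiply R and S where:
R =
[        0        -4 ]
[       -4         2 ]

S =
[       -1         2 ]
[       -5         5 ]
RS =
[       20       -20 ]
[       -6         2 ]

Matrix multiplication: (RS)[i][j] = sum over k of R[i][k] * S[k][j].
  (RS)[0][0] = (0)*(-1) + (-4)*(-5) = 20
  (RS)[0][1] = (0)*(2) + (-4)*(5) = -20
  (RS)[1][0] = (-4)*(-1) + (2)*(-5) = -6
  (RS)[1][1] = (-4)*(2) + (2)*(5) = 2
RS =
[       20       -20 ]
[       -6         2 ]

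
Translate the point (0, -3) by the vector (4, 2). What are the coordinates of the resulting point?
(4, -1)

Translation by (4, 2):
x' = 0 + 4 = 4
y' = -3 + 2 = -1
Homogeneous matrix: [[1, 0, 4], [0, 1, 2], [0, 0, 1]]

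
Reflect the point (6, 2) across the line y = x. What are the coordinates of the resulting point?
(2, 6)

Reflection across line y = x: (6, 2) → (2, 6)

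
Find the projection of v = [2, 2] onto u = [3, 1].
[12/5, 4/5]

The projection of v onto u is proj_u(v) = ((v·u) / (u·u)) · u.
v·u = (2)*(3) + (2)*(1) = 8.
u·u = (3)*(3) + (1)*(1) = 10.
coefficient = 8 / 10 = 4/5.
proj_u(v) = 4/5 · [3, 1] = [12/5, 4/5].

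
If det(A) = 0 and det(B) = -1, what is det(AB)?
0

Use the multiplicative property of determinants: det(AB) = det(A)*det(B).
det(AB) = (0)*(-1) = 0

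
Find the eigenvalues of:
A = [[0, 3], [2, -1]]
λ = -3, 2

Solve det(A - λI) = 0. For a 2×2 matrix this is λ² - (trace)λ + det = 0.
trace(A) = 0 - 1 = -1.
det(A) = (0)*(-1) - (3)*(2) = 0 - 6 = -6.
Characteristic equation: λ² - (-1)λ + (-6) = 0.
Discriminant: (-1)² - 4*(-6) = 1 + 24 = 25.
Roots: λ = (-1 ± √25) / 2 = -3, 2.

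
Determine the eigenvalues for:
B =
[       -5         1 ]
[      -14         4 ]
λ = -3, 2

Solve det(B - λI) = 0. For a 2×2 matrix the characteristic equation is λ² - (trace)λ + det = 0.
trace(B) = a + d = -5 + 4 = -1.
det(B) = a*d - b*c = (-5)*(4) - (1)*(-14) = -20 + 14 = -6.
Characteristic equation: λ² - (-1)λ + (-6) = 0.
Discriminant = (-1)² - 4*(-6) = 1 + 24 = 25.
λ = (-1 ± √25) / 2 = (-1 ± 5) / 2 = -3, 2.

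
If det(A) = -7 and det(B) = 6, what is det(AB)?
-42

Use the multiplicative property of determinants: det(AB) = det(A)*det(B).
det(AB) = (-7)*(6) = -42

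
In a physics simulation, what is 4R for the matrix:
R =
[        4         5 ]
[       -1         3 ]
4R =
[       16        20 ]
[       -4        12 ]

Scalar multiplication is elementwise: (4R)[i][j] = 4 * R[i][j].
  (4R)[0][0] = 4 * (4) = 16
  (4R)[0][1] = 4 * (5) = 20
  (4R)[1][0] = 4 * (-1) = -4
  (4R)[1][1] = 4 * (3) = 12
4R =
[       16        20 ]
[       -4        12 ]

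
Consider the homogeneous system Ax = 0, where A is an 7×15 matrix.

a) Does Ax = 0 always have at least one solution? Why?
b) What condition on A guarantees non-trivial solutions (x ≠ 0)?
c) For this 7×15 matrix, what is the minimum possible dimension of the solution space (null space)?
a) Yes, x = 0 is always a solution. b) When A has linearly dependent columns (rank < n). c) Minimum nullity = 8.

a) x = 0 satisfies A·0 = 0, so the zero vector is always a solution.
b) Non-trivial solutions exist iff the columns of A are linearly dependent, equivalently rank(A) < n (the number of columns).
c) By rank-nullity, rank(A) + nullity(A) = n = 15. Since A has only 7 rows, rank(A) ≤ 7, so nullity(A) ≥ 15 - 7 = 8.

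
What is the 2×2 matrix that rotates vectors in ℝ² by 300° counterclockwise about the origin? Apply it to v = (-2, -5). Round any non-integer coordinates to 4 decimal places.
R = [[1/2, √3/2], [-√3/2, 1/2]]; R·v = (-5.3301, -0.7679)

A counterclockwise rotation by angle θ in ℝ² has matrix R(θ) = [[cos θ, -sin θ], [sin θ, cos θ]].
For θ = 300°: cos θ = 1/2, sin θ = -√3/2.
R(300°) = [[1/2, √3/2], [-√3/2, 1/2]].
R·v = [1/2·-2 + (√3/2)·-5, -√3/2·-2 + 1/2·-5] = (-5.3301, -0.7679).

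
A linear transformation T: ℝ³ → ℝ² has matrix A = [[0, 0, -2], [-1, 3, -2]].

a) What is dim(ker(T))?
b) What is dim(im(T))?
dim(ker) = 1, dim(im) = 2

The two rows are not scalar multiples of one another (no single k satisfies row 2 = k × row 1), so they are linearly independent.
Thus rank(A) = 2.
dim(im(T)) = rank(A) = 2.
By the rank-nullity theorem applied to T: ℝ³ → ℝ², rank(A) + nullity(A) = 3 (the domain dimension), so dim(ker(T)) = 3 - 2 = 1.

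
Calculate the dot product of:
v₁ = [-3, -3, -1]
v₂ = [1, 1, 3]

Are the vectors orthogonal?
-9, No

The dot product is the sum of products of corresponding components.
v₁·v₂ = (-3)*(1) + (-3)*(1) + (-1)*(3) = -3 - 3 - 3 = -9.
Two vectors are orthogonal iff their dot product is 0; here the dot product is -9, so the vectors are not orthogonal.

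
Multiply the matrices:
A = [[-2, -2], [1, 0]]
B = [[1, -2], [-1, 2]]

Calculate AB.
[[0, 0], [1, -2]]

Each entry (i,j) of AB = sum over k of A[i][k]*B[k][j].
(AB)[0][0] = (-2)*(1) + (-2)*(-1) = 0
(AB)[0][1] = (-2)*(-2) + (-2)*(2) = 0
(AB)[1][0] = (1)*(1) + (0)*(-1) = 1
(AB)[1][1] = (1)*(-2) + (0)*(2) = -2
AB = [[0, 0], [1, -2]]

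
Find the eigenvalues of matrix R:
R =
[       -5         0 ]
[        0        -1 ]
λ = -5, -1

Solve det(R - λI) = 0. For a 2×2 matrix the characteristic equation is λ² - (trace)λ + det = 0.
trace(R) = a + d = -5 - 1 = -6.
det(R) = a*d - b*c = (-5)*(-1) - (0)*(0) = 5 - 0 = 5.
Characteristic equation: λ² - (-6)λ + (5) = 0.
Discriminant = (-6)² - 4*(5) = 36 - 20 = 16.
λ = (-6 ± √16) / 2 = (-6 ± 4) / 2 = -5, -1.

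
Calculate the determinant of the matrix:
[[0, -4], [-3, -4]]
-12

For a 2×2 matrix [[a, b], [c, d]], det = ad - bc
det = (0)(-4) - (-4)(-3) = 0 - 12 = -12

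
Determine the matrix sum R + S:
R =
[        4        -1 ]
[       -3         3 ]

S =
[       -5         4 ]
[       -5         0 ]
R + S =
[       -1         3 ]
[       -8         3 ]

Matrix addition is elementwise: (R+S)[i][j] = R[i][j] + S[i][j].
  (R+S)[0][0] = (4) + (-5) = -1
  (R+S)[0][1] = (-1) + (4) = 3
  (R+S)[1][0] = (-3) + (-5) = -8
  (R+S)[1][1] = (3) + (0) = 3
R + S =
[       -1         3 ]
[       -8         3 ]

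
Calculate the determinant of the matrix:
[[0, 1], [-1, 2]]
1

For a 2×2 matrix [[a, b], [c, d]], det = ad - bc
det = (0)(2) - (1)(-1) = 0 - -1 = 1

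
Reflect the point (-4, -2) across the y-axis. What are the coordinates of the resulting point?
(4, -2)

Reflection across y-axis: (-4, -2) → (4, -2)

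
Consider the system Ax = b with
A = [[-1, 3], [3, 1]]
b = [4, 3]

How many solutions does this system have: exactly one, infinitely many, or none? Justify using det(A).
Exactly one solution

Compute det(A) = (-1)*(1) - (3)*(3) = -10.
Because det(A) ≠ 0, A is invertible and Ax = b has a unique solution for every b (here x = A⁻¹ b).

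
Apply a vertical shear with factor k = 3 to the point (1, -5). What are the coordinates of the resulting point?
(1, -2)

Shear matrix for vertical shear with factor k = 3:
[[1, 0], [3, 1]]
Result: (1, -5) → (1, -2)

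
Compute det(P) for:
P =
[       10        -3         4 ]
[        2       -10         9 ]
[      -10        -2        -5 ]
det(P) = 504

Expand along row 0 (cofactor expansion): det(P) = a*(e*i - f*h) - b*(d*i - f*g) + c*(d*h - e*g), where the 3×3 is [[a, b, c], [d, e, f], [g, h, i]].
Minor M_00 = (-10)*(-5) - (9)*(-2) = 50 + 18 = 68.
Minor M_01 = (2)*(-5) - (9)*(-10) = -10 + 90 = 80.
Minor M_02 = (2)*(-2) - (-10)*(-10) = -4 - 100 = -104.
det(P) = (10)*(68) - (-3)*(80) + (4)*(-104) = 680 + 240 - 416 = 504.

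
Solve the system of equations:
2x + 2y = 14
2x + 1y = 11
x = 4, y = 3

Use elimination (row reduction):
Equation 1: 2x + 2y = 14.
Equation 2: 2x + 1y = 11.
Multiply Eq1 by 2 and Eq2 by 2: 4x + 4y = 28;  4x + 2y = 22.
Subtract: (-2)y = -6, so y = 3.
Back-substitute into Eq1: 2x + 2*(3) = 14, so x = 4.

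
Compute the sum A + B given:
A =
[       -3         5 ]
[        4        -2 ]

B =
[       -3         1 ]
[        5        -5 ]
A + B =
[       -6         6 ]
[        9        -7 ]

Matrix addition is elementwise: (A+B)[i][j] = A[i][j] + B[i][j].
  (A+B)[0][0] = (-3) + (-3) = -6
  (A+B)[0][1] = (5) + (1) = 6
  (A+B)[1][0] = (4) + (5) = 9
  (A+B)[1][1] = (-2) + (-5) = -7
A + B =
[       -6         6 ]
[        9        -7 ]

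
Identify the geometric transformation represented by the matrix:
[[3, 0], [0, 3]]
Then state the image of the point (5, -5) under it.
uniform scaling by factor 3; image of (5, -5) is (15, -15)

This is a diagonal matrix with equal entries 3, so it scales both axes by the same factor 3.
The matrix [[3, 0], [0, 3]] represents: uniform scaling by factor 3.
Applying it to (5, -5): [3·5 + 0·-5, 0·5 + 3·-5] = (15, -15).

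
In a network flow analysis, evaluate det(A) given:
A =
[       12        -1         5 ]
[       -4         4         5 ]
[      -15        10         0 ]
det(A) = -425

Expand along row 0 (cofactor expansion): det(A) = a*(e*i - f*h) - b*(d*i - f*g) + c*(d*h - e*g), where the 3×3 is [[a, b, c], [d, e, f], [g, h, i]].
Minor M_00 = (4)*(0) - (5)*(10) = 0 - 50 = -50.
Minor M_01 = (-4)*(0) - (5)*(-15) = 0 + 75 = 75.
Minor M_02 = (-4)*(10) - (4)*(-15) = -40 + 60 = 20.
det(A) = (12)*(-50) - (-1)*(75) + (5)*(20) = -600 + 75 + 100 = -425.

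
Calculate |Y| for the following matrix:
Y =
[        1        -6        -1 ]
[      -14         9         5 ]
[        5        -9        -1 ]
det(Y) = -111

Expand along row 0 (cofactor expansion): det(Y) = a*(e*i - f*h) - b*(d*i - f*g) + c*(d*h - e*g), where the 3×3 is [[a, b, c], [d, e, f], [g, h, i]].
Minor M_00 = (9)*(-1) - (5)*(-9) = -9 + 45 = 36.
Minor M_01 = (-14)*(-1) - (5)*(5) = 14 - 25 = -11.
Minor M_02 = (-14)*(-9) - (9)*(5) = 126 - 45 = 81.
det(Y) = (1)*(36) - (-6)*(-11) + (-1)*(81) = 36 - 66 - 81 = -111.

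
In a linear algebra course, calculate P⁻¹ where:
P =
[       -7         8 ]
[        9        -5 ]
det(P) = -37
P⁻¹ =
[     5/37      8/37 ]
[     9/37      7/37 ]

For a 2×2 matrix P = [[a, b], [c, d]] with det(P) ≠ 0, P⁻¹ = (1/det(P)) * [[d, -b], [-c, a]].
det(P) = (-7)*(-5) - (8)*(9) = 35 - 72 = -37.
P⁻¹ = (1/-37) * [[-5, -8], [-9, -7]].
Dividing each entry by -37 and reducing:
P⁻¹ =
[     5/37      8/37 ]
[     9/37      7/37 ]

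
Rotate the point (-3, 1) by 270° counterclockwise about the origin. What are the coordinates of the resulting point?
(1, 3)

Rotation matrix R(θ) = [[cos θ, -sin θ], [sin θ, cos θ]]; for θ = 270°:
R = [[0, 1], [-1, 0]]
Result: R × [-3, 1]ᵀ = [0·-3 + (1)·1, -1·-3 + (0)·1]ᵀ = (1, 3)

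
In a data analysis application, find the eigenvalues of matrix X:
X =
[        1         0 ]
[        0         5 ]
λ = 1, 5

Solve det(X - λI) = 0. For a 2×2 matrix the characteristic equation is λ² - (trace)λ + det = 0.
trace(X) = a + d = 1 + 5 = 6.
det(X) = a*d - b*c = (1)*(5) - (0)*(0) = 5 - 0 = 5.
Characteristic equation: λ² - (6)λ + (5) = 0.
Discriminant = (6)² - 4*(5) = 36 - 20 = 16.
λ = (6 ± √16) / 2 = (6 ± 4) / 2 = 1, 5.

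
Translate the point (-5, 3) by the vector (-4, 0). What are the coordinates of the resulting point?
(-9, 3)

Translation by (-4, 0):
x' = -5 + -4 = -9
y' = 3 + 0 = 3
Homogeneous matrix: [[1, 0, -4], [0, 1, 0], [0, 0, 1]]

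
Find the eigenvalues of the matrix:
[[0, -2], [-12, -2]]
λ = -6 and λ = 4

Characteristic equation: det(A - λI) = 0
λ² - (trace)λ + (det) = 0
λ² - (-2)λ + (-24) = 0
λ² + 2λ - 24 = 0
Solving: λ = -6, 4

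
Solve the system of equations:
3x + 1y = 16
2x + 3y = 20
x = 4, y = 4

Use elimination (row reduction):
Equation 1: 3x + 1y = 16.
Equation 2: 2x + 3y = 20.
Multiply Eq1 by 2 and Eq2 by 3: 6x + 2y = 32;  6x + 9y = 60.
Subtract: (7)y = 28, so y = 4.
Back-substitute into Eq1: 3x + 1*(4) = 16, so x = 4.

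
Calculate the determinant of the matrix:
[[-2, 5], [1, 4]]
-13

For a 2×2 matrix [[a, b], [c, d]], det = ad - bc
det = (-2)(4) - (5)(1) = -8 - 5 = -13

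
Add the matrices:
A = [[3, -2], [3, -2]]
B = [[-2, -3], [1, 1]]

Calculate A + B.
[[1, -5], [4, -1]]

Add corresponding elements:
(3)+(-2)=1
(-2)+(-3)=-5
(3)+(1)=4
(-2)+(1)=-1
A + B = [[1, -5], [4, -1]]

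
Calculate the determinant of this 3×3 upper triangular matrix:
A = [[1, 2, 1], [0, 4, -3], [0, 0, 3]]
12

The determinant of a triangular matrix is the product of its diagonal entries (the off-diagonal entries above the diagonal do not affect it).
det(A) = (1) * (4) * (3) = 12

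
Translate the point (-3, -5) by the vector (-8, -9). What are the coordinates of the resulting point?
(-11, -14)

Translation by (-8, -9):
x' = -3 + -8 = -11
y' = -5 + -9 = -14
Homogeneous matrix: [[1, 0, -8], [0, 1, -9], [0, 0, 1]]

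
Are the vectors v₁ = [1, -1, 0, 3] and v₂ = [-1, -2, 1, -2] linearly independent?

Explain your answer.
Yes, linearly independent

Two vectors are linearly dependent iff one is a scalar multiple of the other.
No single scalar k satisfies v₂ = k·v₁ (the ratios of corresponding entries disagree), so v₁ and v₂ are linearly independent.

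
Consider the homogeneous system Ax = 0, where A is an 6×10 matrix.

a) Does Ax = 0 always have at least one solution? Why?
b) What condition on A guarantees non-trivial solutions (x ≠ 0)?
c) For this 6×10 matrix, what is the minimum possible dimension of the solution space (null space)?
a) Yes, x = 0 is always a solution. b) When A has linearly dependent columns (rank < n). c) Minimum nullity = 4.

a) x = 0 satisfies A·0 = 0, so the zero vector is always a solution.
b) Non-trivial solutions exist iff the columns of A are linearly dependent, equivalently rank(A) < n (the number of columns).
c) By rank-nullity, rank(A) + nullity(A) = n = 10. Since A has only 6 rows, rank(A) ≤ 6, so nullity(A) ≥ 10 - 6 = 4.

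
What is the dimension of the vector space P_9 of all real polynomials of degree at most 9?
Dimension = 10

A polynomial of degree at most 9 can be written as a₀ + a₁x + a₂x² + … + a_9x^9, with 10 free coefficients a₀, …, a_9.
The set {1, x, x², …, x^9} is a basis: it spans P_9 (every such polynomial is a linear combination of these) and is linearly independent (a polynomial is zero iff all its coefficients are zero).
Therefore dim(P_9) = 9 + 1 = 10.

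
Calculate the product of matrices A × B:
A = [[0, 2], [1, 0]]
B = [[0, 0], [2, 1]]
[[4, 2], [0, 0]]

Matrix multiplication:
C[0][0] = 0×0 + 2×2 = 4
C[0][1] = 0×0 + 2×1 = 2
C[1][0] = 1×0 + 0×2 = 0
C[1][1] = 1×0 + 0×1 = 0
Result: [[4, 2], [0, 0]]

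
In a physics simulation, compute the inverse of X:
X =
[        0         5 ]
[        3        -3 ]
det(X) = -15
X⁻¹ =
[      1/5       1/3 ]
[      1/5         0 ]

For a 2×2 matrix X = [[a, b], [c, d]] with det(X) ≠ 0, X⁻¹ = (1/det(X)) * [[d, -b], [-c, a]].
det(X) = (0)*(-3) - (5)*(3) = 0 - 15 = -15.
X⁻¹ = (1/-15) * [[-3, -5], [-3, 0]].
Dividing each entry by -15 and reducing:
X⁻¹ =
[      1/5       1/3 ]
[      1/5         0 ]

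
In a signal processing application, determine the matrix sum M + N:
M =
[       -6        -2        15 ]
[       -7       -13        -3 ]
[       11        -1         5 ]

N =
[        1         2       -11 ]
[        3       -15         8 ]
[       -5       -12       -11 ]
M + N =
[       -5         0         4 ]
[       -4       -28         5 ]
[        6       -13        -6 ]

Matrix addition is elementwise: (M+N)[i][j] = M[i][j] + N[i][j].
  (M+N)[0][0] = (-6) + (1) = -5
  (M+N)[0][1] = (-2) + (2) = 0
  (M+N)[0][2] = (15) + (-11) = 4
  (M+N)[1][0] = (-7) + (3) = -4
  (M+N)[1][1] = (-13) + (-15) = -28
  (M+N)[1][2] = (-3) + (8) = 5
  (M+N)[2][0] = (11) + (-5) = 6
  (M+N)[2][1] = (-1) + (-12) = -13
  (M+N)[2][2] = (5) + (-11) = -6
M + N =
[       -5         0         4 ]
[       -4       -28         5 ]
[        6       -13        -6 ]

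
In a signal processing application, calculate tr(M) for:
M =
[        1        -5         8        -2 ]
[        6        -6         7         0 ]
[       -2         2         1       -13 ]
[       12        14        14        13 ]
tr(M) = 1 - 6 + 1 + 13 = 9

The trace of a square matrix is the sum of its diagonal entries.
Diagonal entries of M: M[0][0] = 1, M[1][1] = -6, M[2][2] = 1, M[3][3] = 13.
tr(M) = 1 - 6 + 1 + 13 = 9.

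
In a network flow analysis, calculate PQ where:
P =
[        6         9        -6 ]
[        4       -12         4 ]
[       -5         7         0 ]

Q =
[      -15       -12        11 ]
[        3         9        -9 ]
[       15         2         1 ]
PQ =
[     -153        -3       -21 ]
[      -36      -148       156 ]
[       96       123      -118 ]

Matrix multiplication: (PQ)[i][j] = sum over k of P[i][k] * Q[k][j].
  (PQ)[0][0] = (6)*(-15) + (9)*(3) + (-6)*(15) = -153
  (PQ)[0][1] = (6)*(-12) + (9)*(9) + (-6)*(2) = -3
  (PQ)[0][2] = (6)*(11) + (9)*(-9) + (-6)*(1) = -21
  (PQ)[1][0] = (4)*(-15) + (-12)*(3) + (4)*(15) = -36
  (PQ)[1][1] = (4)*(-12) + (-12)*(9) + (4)*(2) = -148
  (PQ)[1][2] = (4)*(11) + (-12)*(-9) + (4)*(1) = 156
  (PQ)[2][0] = (-5)*(-15) + (7)*(3) + (0)*(15) = 96
  (PQ)[2][1] = (-5)*(-12) + (7)*(9) + (0)*(2) = 123
  (PQ)[2][2] = (-5)*(11) + (7)*(-9) + (0)*(1) = -118
PQ =
[     -153        -3       -21 ]
[      -36      -148       156 ]
[       96       123      -118 ]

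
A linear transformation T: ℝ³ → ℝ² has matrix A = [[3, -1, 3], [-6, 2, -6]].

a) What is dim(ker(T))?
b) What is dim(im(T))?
dim(ker) = 2, dim(im) = 1

Observe that row 2 = -2 × row 1 (so the rows are linearly dependent).
Thus rank(A) = 1 (only one linearly independent row).
dim(im(T)) = rank(A) = 1.
By the rank-nullity theorem applied to T: ℝ³ → ℝ², rank(A) + nullity(A) = 3 (the domain dimension), so dim(ker(T)) = 3 - 1 = 2.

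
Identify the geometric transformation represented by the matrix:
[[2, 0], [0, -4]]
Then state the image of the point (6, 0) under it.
non-uniform scaling by (2, -4); image of (6, 0) is (12, 0)

This is diagonal with distinct entries, so it scales the x-axis by 2 and the y-axis by -4.
The matrix [[2, 0], [0, -4]] represents: non-uniform scaling by (2, -4).
Applying it to (6, 0): [2·6 + 0·0, 0·6 + -4·0] = (12, 0).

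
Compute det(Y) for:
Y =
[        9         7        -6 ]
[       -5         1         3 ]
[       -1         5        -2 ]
det(Y) = -100

Expand along row 0 (cofactor expansion): det(Y) = a*(e*i - f*h) - b*(d*i - f*g) + c*(d*h - e*g), where the 3×3 is [[a, b, c], [d, e, f], [g, h, i]].
Minor M_00 = (1)*(-2) - (3)*(5) = -2 - 15 = -17.
Minor M_01 = (-5)*(-2) - (3)*(-1) = 10 + 3 = 13.
Minor M_02 = (-5)*(5) - (1)*(-1) = -25 + 1 = -24.
det(Y) = (9)*(-17) - (7)*(13) + (-6)*(-24) = -153 - 91 + 144 = -100.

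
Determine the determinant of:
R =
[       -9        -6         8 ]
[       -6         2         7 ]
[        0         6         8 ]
det(R) = -342

Expand along row 0 (cofactor expansion): det(R) = a*(e*i - f*h) - b*(d*i - f*g) + c*(d*h - e*g), where the 3×3 is [[a, b, c], [d, e, f], [g, h, i]].
Minor M_00 = (2)*(8) - (7)*(6) = 16 - 42 = -26.
Minor M_01 = (-6)*(8) - (7)*(0) = -48 - 0 = -48.
Minor M_02 = (-6)*(6) - (2)*(0) = -36 - 0 = -36.
det(R) = (-9)*(-26) - (-6)*(-48) + (8)*(-36) = 234 - 288 - 288 = -342.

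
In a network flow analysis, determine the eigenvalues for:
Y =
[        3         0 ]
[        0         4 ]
λ = 3, 4

Solve det(Y - λI) = 0. For a 2×2 matrix the characteristic equation is λ² - (trace)λ + det = 0.
trace(Y) = a + d = 3 + 4 = 7.
det(Y) = a*d - b*c = (3)*(4) - (0)*(0) = 12 - 0 = 12.
Characteristic equation: λ² - (7)λ + (12) = 0.
Discriminant = (7)² - 4*(12) = 49 - 48 = 1.
λ = (7 ± √1) / 2 = (7 ± 1) / 2 = 3, 4.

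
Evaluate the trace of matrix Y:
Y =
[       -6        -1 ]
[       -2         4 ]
tr(Y) = -6 + 4 = -2

The trace of a square matrix is the sum of its diagonal entries.
Diagonal entries of Y: Y[0][0] = -6, Y[1][1] = 4.
tr(Y) = -6 + 4 = -2.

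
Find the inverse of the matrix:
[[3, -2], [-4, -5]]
[[5/23, -2/23], [-4/23, -3/23]]

For [[a,b],[c,d]], inverse = (1/det)·[[d,-b],[-c,a]]
det = 3·-5 - -2·-4 = -23
Inverse = (1/-23)·[[-5, 2], [4, 3]]
        = [[5/23, -2/23], [-4/23, -3/23]]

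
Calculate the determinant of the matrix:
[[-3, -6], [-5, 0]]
-30

For a 2×2 matrix [[a, b], [c, d]], det = ad - bc
det = (-3)(0) - (-6)(-5) = 0 - 30 = -30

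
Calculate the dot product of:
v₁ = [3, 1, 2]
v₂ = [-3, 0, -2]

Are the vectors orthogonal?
-13, No

The dot product is the sum of products of corresponding components.
v₁·v₂ = (3)*(-3) + (1)*(0) + (2)*(-2) = -9 + 0 - 4 = -13.
Two vectors are orthogonal iff their dot product is 0; here the dot product is -13, so the vectors are not orthogonal.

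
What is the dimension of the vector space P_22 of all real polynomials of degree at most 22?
Dimension = 23

A polynomial of degree at most 22 can be written as a₀ + a₁x + a₂x² + … + a_22x^22, with 23 free coefficients a₀, …, a_22.
The set {1, x, x², …, x^22} is a basis: it spans P_22 (every such polynomial is a linear combination of these) and is linearly independent (a polynomial is zero iff all its coefficients are zero).
Therefore dim(P_22) = 22 + 1 = 23.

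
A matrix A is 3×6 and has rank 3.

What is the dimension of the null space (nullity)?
3

The rank-nullity theorem for an m×n matrix states:
rank(A) + nullity(A) = n (the number of columns).
Here n = 6 and rank(A) = 3, so nullity(A) = 6 - 3 = 3.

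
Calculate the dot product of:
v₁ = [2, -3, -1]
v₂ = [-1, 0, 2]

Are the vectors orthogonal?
-4, No

The dot product is the sum of products of corresponding components.
v₁·v₂ = (2)*(-1) + (-3)*(0) + (-1)*(2) = -2 + 0 - 2 = -4.
Two vectors are orthogonal iff their dot product is 0; here the dot product is -4, so the vectors are not orthogonal.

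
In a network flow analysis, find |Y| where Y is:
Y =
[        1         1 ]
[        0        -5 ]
det(Y) = -5

For a 2×2 matrix [[a, b], [c, d]], det = a*d - b*c.
det(Y) = (1)*(-5) - (1)*(0) = -5 - 0 = -5.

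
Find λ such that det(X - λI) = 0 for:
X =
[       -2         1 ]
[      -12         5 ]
λ = 1, 2

Solve det(X - λI) = 0. For a 2×2 matrix the characteristic equation is λ² - (trace)λ + det = 0.
trace(X) = a + d = -2 + 5 = 3.
det(X) = a*d - b*c = (-2)*(5) - (1)*(-12) = -10 + 12 = 2.
Characteristic equation: λ² - (3)λ + (2) = 0.
Discriminant = (3)² - 4*(2) = 9 - 8 = 1.
λ = (3 ± √1) / 2 = (3 ± 1) / 2 = 1, 2.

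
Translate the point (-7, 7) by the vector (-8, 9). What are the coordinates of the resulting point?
(-15, 16)

Translation by (-8, 9):
x' = -7 + -8 = -15
y' = 7 + 9 = 16
Homogeneous matrix: [[1, 0, -8], [0, 1, 9], [0, 0, 1]]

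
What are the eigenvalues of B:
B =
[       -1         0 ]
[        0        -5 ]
λ = -5, -1

Solve det(B - λI) = 0. For a 2×2 matrix the characteristic equation is λ² - (trace)λ + det = 0.
trace(B) = a + d = -1 - 5 = -6.
det(B) = a*d - b*c = (-1)*(-5) - (0)*(0) = 5 - 0 = 5.
Characteristic equation: λ² - (-6)λ + (5) = 0.
Discriminant = (-6)² - 4*(5) = 36 - 20 = 16.
λ = (-6 ± √16) / 2 = (-6 ± 4) / 2 = -5, -1.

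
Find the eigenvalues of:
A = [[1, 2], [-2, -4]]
λ = -3, 0

Solve det(A - λI) = 0. For a 2×2 matrix this is λ² - (trace)λ + det = 0.
trace(A) = 1 - 4 = -3.
det(A) = (1)*(-4) - (2)*(-2) = -4 + 4 = 0.
Characteristic equation: λ² - (-3)λ + (0) = 0.
Discriminant: (-3)² - 4*(0) = 9 - 0 = 9.
Roots: λ = (-3 ± √9) / 2 = -3, 0.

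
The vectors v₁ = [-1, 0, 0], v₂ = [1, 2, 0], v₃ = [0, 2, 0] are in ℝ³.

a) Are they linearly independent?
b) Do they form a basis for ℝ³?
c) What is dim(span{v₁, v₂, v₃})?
Not independent, not a basis, dim(span) = 2

Check whether v₃ can be written as a linear combination of v₁ and v₂.
v₃ = (1)·v₁ + (1)·v₂ = [0, 2, 0], so the three vectors are linearly dependent.
Thus they do not form a basis for ℝ³, and dim(span{v₁, v₂, v₃}) = 2 (spanned by v₁ and v₂).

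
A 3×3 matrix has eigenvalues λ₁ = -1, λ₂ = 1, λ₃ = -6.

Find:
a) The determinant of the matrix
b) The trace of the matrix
det = 6, trace = -6

Two standard eigenvalue identities:
- det(A) equals the product of the eigenvalues (counted with multiplicity).
- trace(A) equals the sum of the eigenvalues.
det(A) = (-1)*(1)*(-6) = 6.
trace(A) = -1 + 1 - 6 = -6.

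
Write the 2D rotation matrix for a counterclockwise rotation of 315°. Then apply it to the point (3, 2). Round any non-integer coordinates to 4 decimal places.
R = [[√2/2, √2/2], [-√2/2, √2/2]]; R·(3, 2) = (3.5355, -0.7071)

Rotation matrix formula: R(θ) = [[cos θ, -sin θ], [sin θ, cos θ]]
For θ = 315°:
cos(315°) = √2/2
sin(315°) = -√2/2
R = [[√2/2, √2/2], [-√2/2, √2/2]]
Apply to (3, 2): [√2/2·3 + (√2/2)·2, -√2/2·3 + √2/2·2] = (3.5355, -0.7071)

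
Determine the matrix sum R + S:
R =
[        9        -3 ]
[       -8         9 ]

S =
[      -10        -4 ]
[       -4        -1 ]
R + S =
[       -1        -7 ]
[      -12         8 ]

Matrix addition is elementwise: (R+S)[i][j] = R[i][j] + S[i][j].
  (R+S)[0][0] = (9) + (-10) = -1
  (R+S)[0][1] = (-3) + (-4) = -7
  (R+S)[1][0] = (-8) + (-4) = -12
  (R+S)[1][1] = (9) + (-1) = 8
R + S =
[       -1        -7 ]
[      -12         8 ]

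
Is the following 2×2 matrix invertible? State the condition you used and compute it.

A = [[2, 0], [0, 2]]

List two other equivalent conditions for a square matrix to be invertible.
Yes, invertible; det(A) = 4 ≠ 0. Equivalent conditions: rank(A) = 2; Ax = 0 has only the trivial solution; 0 is not an eigenvalue; the columns of A are linearly independent.

To check invertibility, compute det(A).
The given matrix is triangular, so det(A) equals the product of its diagonal entries = 4 ≠ 0.
Since det(A) ≠ 0, A is invertible.
Equivalent conditions for a square matrix A to be invertible:
- rank(A) = 2 (full rank).
- The homogeneous system Ax = 0 has only the trivial solution x = 0.
- 0 is not an eigenvalue of A.
- The columns (equivalently rows) of A are linearly independent.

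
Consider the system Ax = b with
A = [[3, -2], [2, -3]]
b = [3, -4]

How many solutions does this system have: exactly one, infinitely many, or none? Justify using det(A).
Exactly one solution

Compute det(A) = (3)*(-3) - (-2)*(2) = -5.
Because det(A) ≠ 0, A is invertible and Ax = b has a unique solution for every b (here x = A⁻¹ b).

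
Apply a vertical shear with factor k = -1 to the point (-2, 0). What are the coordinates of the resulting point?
(-2, 2)

Shear matrix for vertical shear with factor k = -1:
[[1, 0], [-1, 1]]
Result: (-2, 0) → (-2, 2)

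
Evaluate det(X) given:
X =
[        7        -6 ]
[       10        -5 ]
det(X) = 25

For a 2×2 matrix [[a, b], [c, d]], det = a*d - b*c.
det(X) = (7)*(-5) - (-6)*(10) = -35 + 60 = 25.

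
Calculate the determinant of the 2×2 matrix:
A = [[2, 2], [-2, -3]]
-2

For A = [[a, b], [c, d]], det(A) = a*d - b*c.
det(A) = (2)*(-3) - (2)*(-2) = -6 - -4 = -2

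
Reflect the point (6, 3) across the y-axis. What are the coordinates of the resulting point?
(-6, 3)

Reflection across y-axis: (6, 3) → (-6, 3)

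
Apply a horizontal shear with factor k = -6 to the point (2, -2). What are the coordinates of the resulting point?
(14, -2)

Shear matrix for horizontal shear with factor k = -6:
[[1, -6], [0, 1]]
Result: (2, -2) → (14, -2)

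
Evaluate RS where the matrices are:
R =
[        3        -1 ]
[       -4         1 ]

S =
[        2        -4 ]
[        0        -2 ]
RS =
[        6       -10 ]
[       -8        14 ]

Matrix multiplication: (RS)[i][j] = sum over k of R[i][k] * S[k][j].
  (RS)[0][0] = (3)*(2) + (-1)*(0) = 6
  (RS)[0][1] = (3)*(-4) + (-1)*(-2) = -10
  (RS)[1][0] = (-4)*(2) + (1)*(0) = -8
  (RS)[1][1] = (-4)*(-4) + (1)*(-2) = 14
RS =
[        6       -10 ]
[       -8        14 ]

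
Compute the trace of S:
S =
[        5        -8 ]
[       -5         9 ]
tr(S) = 5 + 9 = 14

The trace of a square matrix is the sum of its diagonal entries.
Diagonal entries of S: S[0][0] = 5, S[1][1] = 9.
tr(S) = 5 + 9 = 14.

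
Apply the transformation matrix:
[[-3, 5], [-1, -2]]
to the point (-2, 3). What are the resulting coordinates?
(21, -4)

Matrix multiplication:
[[-3, 5], [-1, -2]] × [-2, 3]ᵀ
= [-3×-2 + 5×3, -1×-2 + -2×3]ᵀ
= [21.0000, -4.0000]ᵀ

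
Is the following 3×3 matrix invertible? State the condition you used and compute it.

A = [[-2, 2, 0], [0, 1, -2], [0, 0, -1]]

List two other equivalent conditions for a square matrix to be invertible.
Yes, invertible; det(A) = 2 ≠ 0. Equivalent conditions: rank(A) = 3; Ax = 0 has only the trivial solution; 0 is not an eigenvalue; the columns of A are linearly independent.

To check invertibility, compute det(A).
The given matrix is triangular, so det(A) equals the product of its diagonal entries = 2 ≠ 0.
Since det(A) ≠ 0, A is invertible.
Equivalent conditions for a square matrix A to be invertible:
- rank(A) = 3 (full rank).
- The homogeneous system Ax = 0 has only the trivial solution x = 0.
- 0 is not an eigenvalue of A.
- The columns (equivalently rows) of A are linearly independent.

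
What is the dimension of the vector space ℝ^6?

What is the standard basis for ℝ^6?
Dimension = 6; standard basis = {e_1, e_2, e_3, …, e_6}

ℝ^6 is the space of 6-tuples of real numbers; its dimension is 6.
The standard basis consists of 6 vectors: e_1, e_2, e_3, …, e_6, where e_i is the vector with 1 in position i and 0 elsewhere.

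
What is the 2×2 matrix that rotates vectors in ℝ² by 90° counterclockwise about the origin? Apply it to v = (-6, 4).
R = [[0, -1], [1, 0]]; R·v = (-4, -6)

A counterclockwise rotation by angle θ in ℝ² has matrix R(θ) = [[cos θ, -sin θ], [sin θ, cos θ]].
For θ = 90°: cos θ = 0, sin θ = 1.
R(90°) = [[0, -1], [1, 0]].
R·v = [0·-6 + (-1)·4, 1·-6 + 0·4] = (-4, -6).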